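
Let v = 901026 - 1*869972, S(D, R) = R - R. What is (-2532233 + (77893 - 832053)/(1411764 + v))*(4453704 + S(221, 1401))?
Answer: -8135919816029358408/721409 ≈ -1.1278e+13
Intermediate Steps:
S(D, R) = 0
v = 31054 (v = 901026 - 869972 = 31054)
(-2532233 + (77893 - 832053)/(1411764 + v))*(4453704 + S(221, 1401)) = (-2532233 + (77893 - 832053)/(1411764 + 31054))*(4453704 + 0) = (-2532233 - 754160/1442818)*4453704 = (-2532233 - 754160*1/1442818)*4453704 = (-2532233 - 377080/721409)*4453704 = -1826776053377/721409*4453704 = -8135919816029358408/721409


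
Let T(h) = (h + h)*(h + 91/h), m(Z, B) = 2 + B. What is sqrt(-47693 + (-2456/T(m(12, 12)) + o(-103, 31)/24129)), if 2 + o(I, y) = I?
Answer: I*sqrt(5186775999377658)/329763 ≈ 218.4*I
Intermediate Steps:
o(I, y) = -2 + I
T(h) = 2*h*(h + 91/h) (T(h) = (2*h)*(h + 91/h) = 2*h*(h + 91/h))
sqrt(-47693 + (-2456/T(m(12, 12)) + o(-103, 31)/24129)) = sqrt(-47693 + (-2456/(182 + 2*(2 + 12)**2) + (-2 - 103)/24129)) = sqrt(-47693 + (-2456/(182 + 2*14**2) - 105*1/24129)) = sqrt(-47693 + (-2456/(182 + 2*196) - 5/1149)) = sqrt(-47693 + (-2456/(182 + 392) - 5/1149)) = sqrt(-47693 + (-2456/574 - 5/1149)) = sqrt(-47693 + (-2456*1/574 - 5/1149)) = sqrt(-47693 + (-1228/287 - 5/1149)) = sqrt(-47693 - 1412407/329763) = sqrt(-15728799166/329763) = I*sqrt(5186775999377658)/329763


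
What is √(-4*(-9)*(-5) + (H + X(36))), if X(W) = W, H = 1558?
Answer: √1414 ≈ 37.603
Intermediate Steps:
√(-4*(-9)*(-5) + (H + X(36))) = √(-4*(-9)*(-5) + (1558 + 36)) = √(36*(-5) + 1594) = √(-180 + 1594) = √1414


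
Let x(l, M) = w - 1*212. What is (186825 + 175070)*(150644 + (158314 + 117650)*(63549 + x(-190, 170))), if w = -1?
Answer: 6325420316688460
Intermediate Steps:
x(l, M) = -213 (x(l, M) = -1 - 1*212 = -1 - 212 = -213)
(186825 + 175070)*(150644 + (158314 + 117650)*(63549 + x(-190, 170))) = (186825 + 175070)*(150644 + (158314 + 117650)*(63549 - 213)) = 361895*(150644 + 275964*63336) = 361895*(150644 + 17478455904) = 361895*17478606548 = 6325420316688460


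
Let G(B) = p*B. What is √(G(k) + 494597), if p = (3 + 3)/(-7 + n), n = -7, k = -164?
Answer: √24238697/7 ≈ 703.33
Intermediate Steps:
p = -3/7 (p = (3 + 3)/(-7 - 7) = 6/(-14) = 6*(-1/14) = -3/7 ≈ -0.42857)
G(B) = -3*B/7
√(G(k) + 494597) = √(-3/7*(-164) + 494597) = √(492/7 + 494597) = √(3462671/7) = √24238697/7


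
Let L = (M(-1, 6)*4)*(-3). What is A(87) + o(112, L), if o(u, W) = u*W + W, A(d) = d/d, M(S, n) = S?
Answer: 1357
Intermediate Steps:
A(d) = 1
L = 12 (L = -1*4*(-3) = -4*(-3) = 12)
o(u, W) = W + W*u (o(u, W) = W*u + W = W + W*u)
A(87) + o(112, L) = 1 + 12*(1 + 112) = 1 + 12*113 = 1 + 1356 = 1357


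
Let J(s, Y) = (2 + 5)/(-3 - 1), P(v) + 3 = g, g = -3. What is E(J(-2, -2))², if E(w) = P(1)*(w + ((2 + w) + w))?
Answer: 1521/4 ≈ 380.25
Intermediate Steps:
P(v) = -6 (P(v) = -3 - 3 = -6)
J(s, Y) = -7/4 (J(s, Y) = 7/(-4) = 7*(-¼) = -7/4)
E(w) = -12 - 18*w (E(w) = -6*(w + ((2 + w) + w)) = -6*(w + (2 + 2*w)) = -6*(2 + 3*w) = -12 - 18*w)
E(J(-2, -2))² = (-12 - 18*(-7/4))² = (-12 + 63/2)² = (39/2)² = 1521/4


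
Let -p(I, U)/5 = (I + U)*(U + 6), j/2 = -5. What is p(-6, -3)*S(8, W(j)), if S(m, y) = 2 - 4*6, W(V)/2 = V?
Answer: -2970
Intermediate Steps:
j = -10 (j = 2*(-5) = -10)
W(V) = 2*V
p(I, U) = -5*(6 + U)*(I + U) (p(I, U) = -5*(I + U)*(U + 6) = -5*(I + U)*(6 + U) = -5*(6 + U)*(I + U))
S(m, y) = -22 (S(m, y) = 2 - 24 = -22)
p(-6, -3)*S(8, W(j)) = (-30*(-6) - 30*(-3) - 5*(-3)² - 5*(-6)*(-3))*(-22) = (180 + 90 - 5*9 - 90)*(-22) = (180 + 90 - 45 - 90)*(-22) = 135*(-22) = -2970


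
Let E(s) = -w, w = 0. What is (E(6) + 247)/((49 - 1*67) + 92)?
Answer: 247/74 ≈ 3.3378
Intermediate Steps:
E(s) = 0 (E(s) = -1*0 = 0)
(E(6) + 247)/((49 - 1*67) + 92) = (0 + 247)/((49 - 1*67) + 92) = 247/((49 - 67) + 92) = 247/(-18 + 92) = 247/74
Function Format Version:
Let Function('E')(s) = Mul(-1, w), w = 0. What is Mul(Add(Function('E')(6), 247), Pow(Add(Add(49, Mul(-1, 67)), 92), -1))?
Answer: Rational(247, 74) ≈ 3.3378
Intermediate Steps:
Function('E')(s) = 0 (Function('E')(s) = Mul(-1, 0) = 0)
Mul(Add(Function('E')(6), 247), Pow(Add(Add(49, Mul(-1, 67)), 92), -1)) = Mul(Add(0, 247), Pow(Add(Add(49, Mul(-1, 67)), 92), -1)) = Mul(247, Pow(Add(Add(49, -67), 92), -1)) = Mul(247, Pow(Add(-18, 92), -1)) = Mul(247, Pow(74, -1)) = Mul(247, Rational(1, 74)) = Rational(247, 74)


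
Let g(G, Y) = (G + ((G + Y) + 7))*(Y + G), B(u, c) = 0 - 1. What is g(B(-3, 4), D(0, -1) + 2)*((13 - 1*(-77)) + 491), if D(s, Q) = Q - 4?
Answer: -4648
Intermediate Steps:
D(s, Q) = -4 + Q
B(u, c) = -1
g(G, Y) = (G + Y)*(7 + Y + 2*G) (g(G, Y) = (G + (7 + G + Y))*(G + Y) = (7 + Y + 2*G)*(G + Y) = (G + Y)*(7 + Y + 2*G))
g(B(-3, 4), D(0, -1) + 2)*((13 - 1*(-77)) + 491) = (((-4 - 1) + 2)**2 + 2*(-1)**2 + 7*(-1) + 7*((-4 - 1) + 2) + 3*(-1)*((-4 - 1) + 2))*((13 - 1*(-77)) + 491) = ((-5 + 2)**2 + 2*1 - 7 + 7*(-5 + 2) + 3*(-1)*(-5 + 2))*((13 + 77) + 491) = ((-3)**2 + 2 - 7 + 7*(-3) + 3*(-1)*(-3))*(90 + 491) = (9 + 2 - 7 - 21 + 9)*581 = -8*581 = -4648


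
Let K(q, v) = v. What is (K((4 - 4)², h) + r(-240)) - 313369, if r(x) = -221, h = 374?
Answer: -313216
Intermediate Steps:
(K((4 - 4)², h) + r(-240)) - 313369 = (374 - 221) - 313369 = 153 - 313369 = -313216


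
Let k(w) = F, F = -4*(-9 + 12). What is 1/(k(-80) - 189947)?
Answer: -1/189959 ≈ -5.2643e-6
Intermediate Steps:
F = -12 (F = -4*3 = -12)
k(w) = -12
1/(k(-80) - 189947) = 1/(-12 - 189947) = 1/(-189959) = -1/189959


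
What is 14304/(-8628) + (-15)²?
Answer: 160583/719 ≈ 223.34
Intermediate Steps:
14304/(-8628) + (-15)² = 14304*(-1/8628) + 225 = -1192/719 + 225 = 160583/719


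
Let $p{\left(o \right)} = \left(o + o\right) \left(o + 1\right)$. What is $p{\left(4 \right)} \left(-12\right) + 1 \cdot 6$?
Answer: $-474$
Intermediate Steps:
$p{\left(o \right)} = 2 o \left(1 + o\right)$
$p{\left(4 \right)} \left(-12\right) + 1 \cdot 6 = 2 \cdot 4 \left(1 + 4\right) \left(-12\right) + 1 \cdot 6 = 2 \cdot 4 \cdot 5 \left(-12\right) + 6 = 40 \left(-12\right) + 6 = -480 + 6 = -474$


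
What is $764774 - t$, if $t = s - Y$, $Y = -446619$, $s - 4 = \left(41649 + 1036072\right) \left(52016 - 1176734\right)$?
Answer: $1212132525829$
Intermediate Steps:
$s = -1212132207674$ ($s = 4 + \left(41649 + 1036072\right) \left(52016 - 1176734\right) = 4 + 1077721 \left(-1124718\right) = 4 - 1212132207678 = -1212132207674$)
$t = -1212131761055$ ($t = -1212132207674 - -446619 = -1212132207674 + 446619 = -1212131761055$)
$764774 - t = 764774 - -1212131761055 = 764774 + 1212131761055 = 1212132525829$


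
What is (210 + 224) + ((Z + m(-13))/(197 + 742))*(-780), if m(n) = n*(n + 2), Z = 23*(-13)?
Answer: 176402/313 ≈ 563.58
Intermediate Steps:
Z = -299
m(n) = n*(2 + n)
(210 + 224) + ((Z + m(-13))/(197 + 742))*(-780) = (210 + 224) + ((-299 - 13*(2 - 13))/(197 + 742))*(-780) = 434 + ((-299 - 13*(-11))/939)*(-780) = 434 + ((-299 + 143)*(1/939))*(-780) = 434 - 156*1/939*(-780) = 434 - 52/313*(-780) = 434 + 40560/313 = 176402/313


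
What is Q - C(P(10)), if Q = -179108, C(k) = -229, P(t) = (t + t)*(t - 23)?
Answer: -178879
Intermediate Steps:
P(t) = 2*t*(-23 + t) (P(t) = (2*t)*(-23 + t) = 2*t*(-23 + t))
Q - C(P(10)) = -179108 - 1*(-229) = -179108 + 229 = -178879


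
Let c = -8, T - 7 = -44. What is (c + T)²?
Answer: 2025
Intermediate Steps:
T = -37 (T = 7 - 44 = -37)
(c + T)² = (-8 - 37)² = (-45)² = 2025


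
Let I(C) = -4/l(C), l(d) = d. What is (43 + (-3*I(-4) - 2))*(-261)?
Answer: -9918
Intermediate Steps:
I(C) = -4/C
(43 + (-3*I(-4) - 2))*(-261) = (43 + (-(-12)/(-4) - 2))*(-261) = (43 + (-(-12)*(-1)/4 - 2))*(-261) = (43 + (-3*1 - 2))*(-261) = (43 + (-3 - 2))*(-261) = (43 - 5)*(-261) = 38*(-261) = -9918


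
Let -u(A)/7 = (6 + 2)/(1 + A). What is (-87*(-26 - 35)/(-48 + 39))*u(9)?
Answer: 49532/15 ≈ 3302.1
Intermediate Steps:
u(A) = -56/(1 + A) (u(A) = -7*(6 + 2)/(1 + A) = -56/(1 + A))
(-87*(-26 - 35)/(-48 + 39))*u(9) = (-87*(-26 - 35)/(-48 + 39))*(-56/(1 + 9)) = (-(-5307)/(-9))*(-56/10) = (-(-5307)*(-1)/9)*(-56*⅒) = -87*61/9*(-28/5) = -1769/3*(-28/5) = 49532/15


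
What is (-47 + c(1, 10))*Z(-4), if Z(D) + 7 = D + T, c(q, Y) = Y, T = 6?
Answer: 185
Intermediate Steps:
Z(D) = -1 + D (Z(D) = -7 + (D + 6) = -7 + (6 + D) = -1 + D)
(-47 + c(1, 10))*Z(-4) = (-47 + 10)*(-1 - 4) = -37*(-5) = 185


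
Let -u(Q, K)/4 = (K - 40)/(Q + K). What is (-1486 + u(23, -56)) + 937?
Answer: -6167/11 ≈ -560.64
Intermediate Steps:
u(Q, K) = -4*(-40 + K)/(K + Q) (u(Q, K) = -4*(K - 40)/(Q + K) = -4*(-40 + K)/(K + Q))
(-1486 + u(23, -56)) + 937 = (-1486 + 4*(40 - 1*(-56))/(-56 + 23)) + 937 = (-1486 + 4*(40 + 56)/(-33)) + 937 = (-1486 + 4*(-1/33)*96) + 937 = (-1486 - 128/11) + 937 = -16474/11 + 937 = -6167/11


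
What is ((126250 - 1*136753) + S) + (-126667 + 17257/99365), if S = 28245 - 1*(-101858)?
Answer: -702195198/99365 ≈ -7066.8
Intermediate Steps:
S = 130103 (S = 28245 + 101858 = 130103)
((126250 - 1*136753) + S) + (-126667 + 17257/99365) = ((126250 - 1*136753) + 130103) + (-126667 + 17257/99365) = ((126250 - 136753) + 130103) + (-126667 + 17257*(1/99365)) = (-10503 + 130103) + (-126667 + 17257/99365) = 119600 - 12586249198/99365 = -702195198/99365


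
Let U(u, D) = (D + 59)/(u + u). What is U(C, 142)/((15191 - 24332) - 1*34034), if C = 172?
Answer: -201/14852200 ≈ -1.3533e-5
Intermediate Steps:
U(u, D) = (59 + D)/(2*u) (U(u, D) = (59 + D)/((2*u)) = (59 + D)*(1/(2*u)) = (59 + D)/(2*u))
U(C, 142)/((15191 - 24332) - 1*34034) = ((½)*(59 + 142)/172)/((15191 - 24332) - 1*34034) = ((½)*(1/172)*201)/(-9141 - 34034) = (201/344)/(-43175) = (201/344)*(-1/43175) = -201/14852200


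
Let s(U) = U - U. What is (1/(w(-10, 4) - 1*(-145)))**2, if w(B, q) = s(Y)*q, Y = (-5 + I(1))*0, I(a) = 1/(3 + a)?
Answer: 1/21025 ≈ 4.7562e-5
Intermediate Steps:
Y = 0 (Y = (-5 + 1/(3 + 1))*0 = (-5 + 1/4)*0 = -19/4*0 = 0)
s(U) = 0
w(B, q) = 0 (w(B, q) = 0*q = 0)
(1/(w(-10, 4) - 1*(-145)))**2 = (1/(0 - 1*(-145)))**2 = (1/(0 + 145))**2 = (1/145)**2 = 1/21025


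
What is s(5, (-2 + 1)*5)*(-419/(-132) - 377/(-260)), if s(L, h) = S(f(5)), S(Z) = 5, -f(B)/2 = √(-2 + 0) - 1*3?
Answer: 763/33 ≈ 23.121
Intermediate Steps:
f(B) = 6 - 2*I*√2 (f(B) = -2*(√(-2 + 0) - 1*3) = -2*(√(-2) - 3) = -2*(I*√2 - 3) = -2*(-3 + I*√2) = 6 - 2*I*√2)
s(L, h) = 5
s(5, (-2 + 1)*5)*(-419/(-132) - 377/(-260)) = 5*(-419/(-132) - 377/(-260)) = 5*(-419*(-1/132) - 377*(-1/260)) = 5*(419/132 + 29/20) = 5*(763/165) = 763/33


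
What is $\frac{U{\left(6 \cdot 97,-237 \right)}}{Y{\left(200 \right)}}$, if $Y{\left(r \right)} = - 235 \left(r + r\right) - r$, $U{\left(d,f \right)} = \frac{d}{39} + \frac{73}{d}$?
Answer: $- \frac{113857}{712717200} \approx -0.00015975$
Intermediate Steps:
$U{\left(d,f \right)} = \frac{73}{d} + \frac{d}{39}$ ($U{\left(d,f \right)} = d \frac{1}{39} + \frac{73}{d} = \frac{d}{39} + \frac{73}{d} = \frac{73}{d} + \frac{d}{39}$)
$Y{\left(r \right)} = - 471 r$ ($Y{\left(r \right)} = - 235 \cdot 2 r - r = - 470 r - r = - 471 r$)
$\frac{U{\left(6 \cdot 97,-237 \right)}}{Y{\left(200 \right)}} = \frac{\frac{73}{6 \cdot 97} + \frac{6 \cdot 97}{39}}{\left(-471\right) 200} = \frac{\frac{73}{582} + \frac{1}{39} \cdot 582}{-94200} = \left(73 \cdot \frac{1}{582} + \frac{194}{13}\right) \left(- \frac{1}{94200}\right) = \left(\frac{73}{582} + \frac{194}{13}\right) \left(- \frac{1}{94200}\right) = \frac{113857}{7566} \left(- \frac{1}{94200}\right) = - \frac{113857}{712717200}$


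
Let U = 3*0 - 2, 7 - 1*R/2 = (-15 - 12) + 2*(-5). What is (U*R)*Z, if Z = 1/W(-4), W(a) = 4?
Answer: -44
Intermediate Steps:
R = 88 (R = 14 - 2*((-15 - 12) + 2*(-5)) = 14 - 2*(-27 - 10) = 14 - 2*(-37) = 14 + 74 = 88)
U = -2 (U = 0 - 2 = -2)
Z = ¼ (Z = 1/4 = ¼ ≈ 0.25000)
(U*R)*Z = -2*88*(¼) = -176*¼ = -44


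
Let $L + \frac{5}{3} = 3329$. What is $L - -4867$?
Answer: $\frac{24583}{3} \approx 8194.3$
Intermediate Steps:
$L = \frac{9982}{3}$ ($L = - \frac{5}{3} + 3329 = \frac{9982}{3} \approx 3327.3$)
$L - -4867 = \frac{9982}{3} - -4867 = \frac{9982}{3} + 4867 = \frac{24583}{3}$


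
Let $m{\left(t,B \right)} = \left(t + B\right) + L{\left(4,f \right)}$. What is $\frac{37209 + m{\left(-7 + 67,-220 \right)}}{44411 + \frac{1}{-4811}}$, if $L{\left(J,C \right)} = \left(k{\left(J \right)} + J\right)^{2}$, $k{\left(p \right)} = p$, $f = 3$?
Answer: $\frac{59516881}{71220440} \approx 0.83567$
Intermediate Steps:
$L{\left(J,C \right)} = 4 J^{2}$ ($L{\left(J,C \right)} = \left(J + J\right)^{2} = \left(2 J\right)^{2} = 4 J^{2}$)
$m{\left(t,B \right)} = 64 + B + t$ ($m{\left(t,B \right)} = \left(t + B\right) + 4 \cdot 4^{2} = \left(B + t\right) + 4 \cdot 16 = \left(B + t\right) + 64 = 64 + B + t$)
$\frac{37209 + m{\left(-7 + 67,-220 \right)}}{44411 + \frac{1}{-4811}} = \frac{37209 + \left(64 - 220 + \left(-7 + 67\right)\right)}{44411 + \frac{1}{-4811}} = \frac{37209 + \left(64 - 220 + 60\right)}{44411 - \frac{1}{4811}} = \frac{37209 - 96}{\frac{213661320}{4811}} = 37113 \cdot \frac{4811}{213661320} = \frac{59516881}{71220440}$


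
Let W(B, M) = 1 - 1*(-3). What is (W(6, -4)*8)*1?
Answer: 32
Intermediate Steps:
W(B, M) = 4 (W(B, M) = 1 + 3 = 4)
(W(6, -4)*8)*1 = (4*8)*1 = 32*1 = 32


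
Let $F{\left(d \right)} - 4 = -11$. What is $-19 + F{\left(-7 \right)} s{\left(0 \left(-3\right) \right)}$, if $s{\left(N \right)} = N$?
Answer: $-19$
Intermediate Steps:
$F{\left(d \right)} = -7$ ($F{\left(d \right)} = 4 - 11 = -7$)
$-19 + F{\left(-7 \right)} s{\left(0 \left(-3\right) \right)} = -19 - 7 \cdot 0 \left(-3\right) = -19 - 0 = -19 + 0 = -19$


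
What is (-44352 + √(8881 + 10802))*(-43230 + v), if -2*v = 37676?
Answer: 2752839936 - 5027508*√3 ≈ 2.7441e+9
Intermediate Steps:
v = -18838 (v = -½*37676 = -18838)
(-44352 + √(8881 + 10802))*(-43230 + v) = (-44352 + √(8881 + 10802))*(-43230 - 18838) = (-44352 + √19683)*(-62068) = (-44352 + 81*√3)*(-62068) = 2752839936 - 5027508*√3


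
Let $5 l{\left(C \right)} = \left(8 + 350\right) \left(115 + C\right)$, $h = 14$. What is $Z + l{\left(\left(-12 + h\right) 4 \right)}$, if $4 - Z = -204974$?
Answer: $\frac{1068924}{5} \approx 2.1378 \cdot 10^{5}$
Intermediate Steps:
$Z = 204978$ ($Z = 4 - -204974 = 4 + 204974 = 204978$)
$l{\left(C \right)} = 8234 + \frac{358 C}{5}$ ($l{\left(C \right)} = \frac{\left(8 + 350\right) \left(115 + C\right)}{5} = \frac{358 \left(115 + C\right)}{5} = \frac{41170 + 358 C}{5} = 8234 + \frac{358 C}{5}$)
$Z + l{\left(\left(-12 + h\right) 4 \right)} = 204978 + \left(8234 + \frac{358 \left(-12 + 14\right) 4}{5}\right) = 204978 + \left(8234 + \frac{358 \cdot 2 \cdot 4}{5}\right) = 204978 + \left(8234 + \frac{358}{5} \cdot 8\right) = 204978 + \left(8234 + \frac{2864}{5}\right) = 204978 + \frac{44034}{5} = \frac{1068924}{5}$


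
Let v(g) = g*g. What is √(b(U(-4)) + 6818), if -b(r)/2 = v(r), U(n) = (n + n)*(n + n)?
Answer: I*√1374 ≈ 37.068*I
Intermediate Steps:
U(n) = 4*n² (U(n) = (2*n)*(2*n) = 4*n²)
v(g) = g²
b(r) = -2*r²
√(b(U(-4)) + 6818) = √(-2*(4*(-4)²)² + 6818) = √(-2*(4*16)² + 6818) = √(-2*64² + 6818) = √(-2*4096 + 6818) = √(-8192 + 6818) = √(-1374) = I*√1374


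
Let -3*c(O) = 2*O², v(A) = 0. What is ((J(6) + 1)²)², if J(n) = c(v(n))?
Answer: 1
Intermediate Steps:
c(O) = -2*O²/3
J(n) = 0 (J(n) = -⅔*0² = -⅔*0 = 0)
((J(6) + 1)²)² = ((0 + 1)²)² = (1²)² = 1² = 1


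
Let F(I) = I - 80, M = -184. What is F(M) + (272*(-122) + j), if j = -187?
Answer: -33635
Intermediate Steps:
F(I) = -80 + I
F(M) + (272*(-122) + j) = (-80 - 184) + (272*(-122) - 187) = -264 + (-33184 - 187) = -264 - 33371 = -33635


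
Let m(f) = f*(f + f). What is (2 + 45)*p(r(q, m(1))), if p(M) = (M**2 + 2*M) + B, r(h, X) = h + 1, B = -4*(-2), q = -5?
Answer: 752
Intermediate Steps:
m(f) = 2*f**2 (m(f) = f*(2*f) = 2*f**2)
B = 8
r(h, X) = 1 + h
p(M) = 8 + M**2 + 2*M (p(M) = (M**2 + 2*M) + 8 = 8 + M**2 + 2*M)
(2 + 45)*p(r(q, m(1))) = (2 + 45)*(8 + (1 - 5)**2 + 2*(1 - 5)) = 47*(8 + (-4)**2 + 2*(-4)) = 47*(8 + 16 - 8) = 47*16 = 752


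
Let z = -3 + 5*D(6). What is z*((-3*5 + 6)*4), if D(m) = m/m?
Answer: -72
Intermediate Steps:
D(m) = 1
z = 2 (z = -3 + 5*1 = -3 + 5 = 2)
z*((-3*5 + 6)*4) = 2*((-3*5 + 6)*4) = 2*((-15 + 6)*4) = 2*(-9*4) = 2*(-36) = -72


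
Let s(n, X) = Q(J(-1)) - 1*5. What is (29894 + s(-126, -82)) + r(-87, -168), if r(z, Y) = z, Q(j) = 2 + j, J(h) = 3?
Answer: 29807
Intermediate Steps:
s(n, X) = 0 (s(n, X) = (2 + 3) - 1*5 = 5 - 5 = 0)
(29894 + s(-126, -82)) + r(-87, -168) = (29894 + 0) - 87 = 29894 - 87 = 29807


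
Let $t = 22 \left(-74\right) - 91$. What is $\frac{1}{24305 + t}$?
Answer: $\frac{1}{22586} \approx 4.4275 \cdot 10^{-5}$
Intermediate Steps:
$t = -1719$ ($t = -1628 - 91 = -1719$)
$\frac{1}{24305 + t} = \frac{1}{24305 - 1719} = \frac{1}{22586}$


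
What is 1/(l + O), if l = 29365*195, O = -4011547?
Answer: 1/1714628 ≈ 5.8322e-7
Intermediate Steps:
l = 5726175
1/(l + O) = 1/(5726175 - 4011547) = 1/1714628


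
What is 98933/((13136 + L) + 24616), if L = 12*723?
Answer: 98933/46428 ≈ 2.1309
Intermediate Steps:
L = 8676
98933/((13136 + L) + 24616) = 98933/((13136 + 8676) + 24616) = 98933/(21812 + 24616) = 98933/46428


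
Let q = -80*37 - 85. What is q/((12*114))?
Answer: -1015/456 ≈ -2.2259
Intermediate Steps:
q = -3045 (q = -2960 - 85 = -3045)
q/((12*114)) = -3045/(12*114) = -3045/1368 = -3045*1/1368 = -1015/456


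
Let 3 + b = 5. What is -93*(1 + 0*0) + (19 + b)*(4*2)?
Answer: 75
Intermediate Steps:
b = 2 (b = -3 + 5 = 2)
-93*(1 + 0*0) + (19 + b)*(4*2) = -93*(1 + 0*0) + (19 + 2)*(4*2) = -93*(1 + 0) + 21*8 = -93*1 + 168 = -93 + 168 = 75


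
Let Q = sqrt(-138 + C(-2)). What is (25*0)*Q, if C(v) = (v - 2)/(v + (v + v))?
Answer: 0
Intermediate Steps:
C(v) = (-2 + v)/(3*v) (C(v) = (-2 + v)/(v + 2*v) = (-2 + v)/((3*v)) = (-2 + v)*(1/(3*v)) = (-2 + v)/(3*v))
Q = 2*I*sqrt(309)/3 (Q = sqrt(-138 + (1/3)*(-2 - 2)/(-2)) = sqrt(-138 + (1/3)*(-1/2)*(-4)) = sqrt(-138 + 2/3) = sqrt(-412/3) = 2*I*sqrt(309)/3 ≈ 11.719*I)
(25*0)*Q = (25*0)*(2*I*sqrt(309)/3) = 0*(2*I*sqrt(309)/3) = 0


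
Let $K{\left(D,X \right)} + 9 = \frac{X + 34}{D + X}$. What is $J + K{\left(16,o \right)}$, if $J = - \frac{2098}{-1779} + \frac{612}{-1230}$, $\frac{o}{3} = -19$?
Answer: $- \frac{2829038}{364695} \approx -7.7573$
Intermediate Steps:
$o = -57$ ($o = 3 \left(-19\right) = -57$)
$J = \frac{248632}{364695}$ ($J = \left(-2098\right) \left(- \frac{1}{1779}\right) + 612 \left(- \frac{1}{1230}\right) = \frac{2098}{1779} - \frac{102}{205} = \frac{248632}{364695} \approx 0.68175$)
$K{\left(D,X \right)} = -9 + \frac{34 + X}{D + X}$ ($K{\left(D,X \right)} = -9 + \frac{X + 34}{D + X} = -9 + \frac{34 + X}{D + X}$)
$J + K{\left(16,o \right)} = \frac{248632}{364695} + \frac{34 - 144 - -456}{16 - 57} = \frac{248632}{364695} + \frac{34 - 144 + 456}{-41} = \frac{248632}{364695} - \frac{346}{41} = - \frac{2829038}{364695}$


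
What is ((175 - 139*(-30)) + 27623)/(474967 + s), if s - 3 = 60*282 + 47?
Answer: 10656/163979 ≈ 0.064984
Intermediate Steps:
s = 16970 (s = 3 + (60*282 + 47) = 3 + (16920 + 47) = 3 + 16967 = 16970)
((175 - 139*(-30)) + 27623)/(474967 + s) = ((175 - 139*(-30)) + 27623)/(474967 + 16970) = ((175 + 4170) + 27623)/491937 = (4345 + 27623)*(1/491937) = 31968*(1/491937) = 10656/163979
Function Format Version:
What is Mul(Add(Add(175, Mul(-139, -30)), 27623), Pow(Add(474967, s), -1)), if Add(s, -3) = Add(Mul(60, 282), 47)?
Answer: Rational(10656, 163979) ≈ 0.064984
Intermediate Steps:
s = 16970 (s = Add(3, Add(Mul(60, 282), 47)) = Add(3, Add(16920, 47)) = Add(3, 16967) = 16970)
Mul(Add(Add(175, Mul(-139, -30)), 27623), Pow(Add(474967, s), -1)) = Mul(Add(Add(175, Mul(-139, -30)), 27623), Pow(Add(474967, 16970), -1)) = Mul(Add(Add(175, 4170), 27623), Pow(491937, -1)) = Mul(Add(4345, 27623), Rational(1, 491937)) = Mul(31968, Rational(1, 491937)) = Rational(10656, 163979)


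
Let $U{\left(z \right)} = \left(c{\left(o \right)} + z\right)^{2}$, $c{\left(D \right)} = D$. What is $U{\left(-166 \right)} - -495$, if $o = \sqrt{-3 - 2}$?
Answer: $28046 - 332 i \sqrt{5} \approx 28046.0 - 742.38 i$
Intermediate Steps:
$o = i \sqrt{5}$ ($o = \sqrt{-5} = i \sqrt{5} \approx 2.2361 i$)
$U{\left(z \right)} = \left(z + i \sqrt{5}\right)^{2}$ ($U{\left(z \right)} = \left(i \sqrt{5} + z\right)^{2} = \left(z + i \sqrt{5}\right)^{2}$)
$U{\left(-166 \right)} - -495 = \left(-166 + i \sqrt{5}\right)^{2} - -495 = \left(-166 + i \sqrt{5}\right)^{2} + \left(-65 + 560\right) = \left(-166 + i \sqrt{5}\right)^{2} + 495 = 495 + \left(-166 + i \sqrt{5}\right)^{2}$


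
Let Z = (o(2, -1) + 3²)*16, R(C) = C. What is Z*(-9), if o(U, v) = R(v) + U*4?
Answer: -2304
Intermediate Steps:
o(U, v) = v + 4*U (o(U, v) = v + U*4 = v + 4*U)
Z = 256 (Z = ((-1 + 4*2) + 3²)*16 = ((-1 + 8) + 9)*16 = (7 + 9)*16 = 16*16 = 256)
Z*(-9) = 256*(-9) = -2304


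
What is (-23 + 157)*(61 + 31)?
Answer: 12328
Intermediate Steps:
(-23 + 157)*(61 + 31) = 134*92 = 12328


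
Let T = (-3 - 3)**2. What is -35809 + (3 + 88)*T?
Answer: -32533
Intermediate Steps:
T = 36 (T = (-6)**2 = 36)
-35809 + (3 + 88)*T = -35809 + (3 + 88)*36 = -35809 + 91*36 = -35809 + 3276 = -32533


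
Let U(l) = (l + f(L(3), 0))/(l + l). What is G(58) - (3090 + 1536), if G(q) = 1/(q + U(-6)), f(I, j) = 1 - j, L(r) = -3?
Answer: -3242814/701 ≈ -4626.0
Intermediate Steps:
U(l) = (1 + l)/(2*l) (U(l) = (l + (1 - 1*0))/(l + l) = (l + (1 + 0))/((2*l)) = (l + 1)*(1/(2*l)) = (1 + l)*(1/(2*l)) = (1 + l)/(2*l))
G(q) = 1/(5/12 + q) (G(q) = 1/(q + (½)*(1 - 6)/(-6)) = 1/(q + (½)*(-⅙)*(-5)) = 1/(q + 5/12) = 1/(5/12 + q))
G(58) - (3090 + 1536) = 12/(5 + 12*58) - (3090 + 1536) = 12/(5 + 696) - 1*4626 = 12/701 - 4626 = -3242814/701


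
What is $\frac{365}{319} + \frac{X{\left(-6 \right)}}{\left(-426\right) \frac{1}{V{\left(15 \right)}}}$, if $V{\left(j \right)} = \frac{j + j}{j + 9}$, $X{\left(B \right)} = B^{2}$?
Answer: $\frac{47045}{45298} \approx 1.0386$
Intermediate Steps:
$V{\left(j \right)} = \frac{2 j}{9 + j}$
$\frac{365}{319} + \frac{X{\left(-6 \right)}}{\left(-426\right) \frac{1}{V{\left(15 \right)}}} = \frac{365}{319} + \frac{\left(-6\right)^{2}}{\left(-426\right) \frac{1}{2 \cdot 15 \frac{1}{9 + 15}}} = 365 \cdot \frac{1}{319} + \frac{36}{\left(-426\right) \frac{1}{2 \cdot 15 \cdot \frac{1}{24}}} = \frac{365}{319} + \frac{36}{\left(-426\right) \frac{1}{2 \cdot 15 \cdot \frac{1}{24}}} = \frac{365}{319} + \frac{36}{\left(-426\right) \frac{1}{\frac{5}{4}}} = \frac{365}{319} + \frac{36}{\left(-426\right) \frac{4}{5}} = \frac{365}{319} + \frac{36}{- \frac{1704}{5}} = \frac{365}{319} + 36 \left(- \frac{5}{1704}\right) = \frac{365}{319} - \frac{15}{142} = \frac{47045}{45298}$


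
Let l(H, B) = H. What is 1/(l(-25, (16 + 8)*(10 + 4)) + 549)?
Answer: 1/524 ≈ 0.0019084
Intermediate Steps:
1/(l(-25, (16 + 8)*(10 + 4)) + 549) = 1/(-25 + 549) = 1/524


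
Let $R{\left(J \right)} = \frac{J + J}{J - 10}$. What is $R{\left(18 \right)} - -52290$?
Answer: $\frac{104589}{2} \approx 52295.0$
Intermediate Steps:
$R{\left(J \right)} = \frac{2 J}{-10 + J}$
$R{\left(18 \right)} - -52290 = 2 \cdot 18 \frac{1}{-10 + 18} - -52290 = 2 \cdot 18 \cdot \frac{1}{8} + 52290 = \frac{9}{2} + 52290 = \frac{104589}{2}$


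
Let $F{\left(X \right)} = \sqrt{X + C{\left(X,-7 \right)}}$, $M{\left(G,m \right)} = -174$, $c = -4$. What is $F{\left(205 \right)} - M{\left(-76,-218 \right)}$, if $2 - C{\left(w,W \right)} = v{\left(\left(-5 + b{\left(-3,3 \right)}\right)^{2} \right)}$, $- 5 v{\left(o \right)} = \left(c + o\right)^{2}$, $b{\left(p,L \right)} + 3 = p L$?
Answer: $174 + 6 \sqrt{457} \approx 302.27$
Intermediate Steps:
$b{\left(p,L \right)} = -3 + L p$ ($b{\left(p,L \right)} = -3 + p L = -3 + L p$)
$v{\left(o \right)} = - \frac{\left(-4 + o\right)^{2}}{5}$
$C{\left(w,W \right)} = 16247$ ($C{\left(w,W \right)} = 2 - - \frac{\left(-4 + \left(-5 + \left(-3 + 3 \left(-3\right)\right)\right)^{2}\right)^{2}}{5} = 2 - - \frac{\left(-4 + \left(-5 - 12\right)^{2}\right)^{2}}{5} = 2 - - \frac{\left(-4 + \left(-17\right)^{2}\right)^{2}}{5} = 2 - - \frac{\left(-4 + 289\right)^{2}}{5} = 2 - - \frac{285^{2}}{5} = 2 - \left(- \frac{1}{5}\right) 81225 = 2 - -16245 = 2 + 16245 = 16247$)
$F{\left(X \right)} = \sqrt{16247 + X}$ ($F{\left(X \right)} = \sqrt{X + 16247} = \sqrt{16247 + X}$)
$F{\left(205 \right)} - M{\left(-76,-218 \right)} = \sqrt{16247 + 205} - -174 = \sqrt{16452} + 174 = 6 \sqrt{457} + 174 = 174 + 6 \sqrt{457}$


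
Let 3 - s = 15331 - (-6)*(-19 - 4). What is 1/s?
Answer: -1/15190 ≈ -6.5833e-5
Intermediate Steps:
s = -15190 (s = 3 - (15331 - (-6)*(-19 - 4)) = 3 - (15331 - (-6)*(-23)) = 3 - (15331 - 1*138) = 3 - (15331 - 138) = 3 - 1*15193 = 3 - 15193 = -15190)
1/s = 1/(-15190) = -1/15190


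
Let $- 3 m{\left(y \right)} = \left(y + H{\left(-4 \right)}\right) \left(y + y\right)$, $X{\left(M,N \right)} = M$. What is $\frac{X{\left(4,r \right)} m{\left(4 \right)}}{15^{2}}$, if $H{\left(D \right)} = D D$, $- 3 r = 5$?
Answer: $- \frac{128}{135} \approx -0.94815$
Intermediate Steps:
$r = - \frac{5}{3}$ ($r = \left(- \frac{1}{3}\right) 5 = - \frac{5}{3} \approx -1.6667$)
$H{\left(D \right)} = D^{2}$
$m{\left(y \right)} = - \frac{2 y \left(16 + y\right)}{3}$ ($m{\left(y \right)} = - \frac{\left(y + \left(-4\right)^{2}\right) \left(y + y\right)}{3} = - \frac{\left(y + 16\right) 2 y}{3} = - \frac{\left(16 + y\right) 2 y}{3} = - \frac{2 y \left(16 + y\right)}{3}$)
$\frac{X{\left(4,r \right)} m{\left(4 \right)}}{15^{2}} = \frac{4 \left(\left(- \frac{2}{3}\right) 4 \left(16 + 4\right)\right)}{15^{2}} = \frac{4 \left(\left(- \frac{2}{3}\right) 4 \cdot 20\right)}{225} = 4 \left(- \frac{160}{3}\right) \frac{1}{225} = \left(- \frac{640}{3}\right) \frac{1}{225} = - \frac{128}{135}$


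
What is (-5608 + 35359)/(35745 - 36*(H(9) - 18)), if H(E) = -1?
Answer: 9917/12143 ≈ 0.81668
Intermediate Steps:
(-5608 + 35359)/(35745 - 36*(H(9) - 18)) = (-5608 + 35359)/(35745 - 36*(-1 - 18)) = 29751/(35745 - 36*(-19)) = 29751/(35745 + 684) = 29751/36429 = 29751*(1/36429) = 9917/12143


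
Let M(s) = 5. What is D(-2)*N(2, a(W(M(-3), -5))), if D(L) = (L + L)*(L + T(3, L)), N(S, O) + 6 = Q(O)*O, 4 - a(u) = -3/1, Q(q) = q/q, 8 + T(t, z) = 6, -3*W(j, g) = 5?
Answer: 16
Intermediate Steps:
W(j, g) = -5/3 (W(j, g) = -⅓*5 = -5/3)
T(t, z) = -2 (T(t, z) = -8 + 6 = -2)
Q(q) = 1
a(u) = 7 (a(u) = 4 - (-3)/1 = 4 - (-3) = 4 - 1*(-3) = 4 + 3 = 7)
N(S, O) = -6 + O (N(S, O) = -6 + 1*O = -6 + O)
D(L) = 2*L*(-2 + L) (D(L) = (L + L)*(L - 2) = (2*L)*(-2 + L) = 2*L*(-2 + L))
D(-2)*N(2, a(W(M(-3), -5))) = (2*(-2)*(-2 - 2))*(-6 + 7) = (2*(-2)*(-4))*1 = 16*1 = 16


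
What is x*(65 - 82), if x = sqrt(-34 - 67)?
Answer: -17*I*sqrt(101) ≈ -170.85*I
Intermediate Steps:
x = I*sqrt(101) (x = sqrt(-101) = I*sqrt(101) ≈ 10.05*I)
x*(65 - 82) = (I*sqrt(101))*(65 - 82) = (I*sqrt(101))*(-17) = -17*I*sqrt(101)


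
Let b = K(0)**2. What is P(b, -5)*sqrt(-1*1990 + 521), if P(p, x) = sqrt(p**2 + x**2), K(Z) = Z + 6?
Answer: I*sqrt(1940549) ≈ 1393.0*I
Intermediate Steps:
K(Z) = 6 + Z
b = 36 (b = (6 + 0)**2 = 6**2 = 36)
P(b, -5)*sqrt(-1*1990 + 521) = sqrt(36**2 + (-5)**2)*sqrt(-1*1990 + 521) = sqrt(1296 + 25)*sqrt(-1990 + 521) = sqrt(1321)*sqrt(-1469) = sqrt(1321)*(I*sqrt(1469)) = I*sqrt(1940549)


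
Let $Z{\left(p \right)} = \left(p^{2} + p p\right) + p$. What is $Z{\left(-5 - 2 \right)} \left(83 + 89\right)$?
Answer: $15652$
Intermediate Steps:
$Z{\left(p \right)} = p + 2 p^{2}$ ($Z{\left(p \right)} = \left(p^{2} + p^{2}\right) + p = 2 p^{2} + p = p + 2 p^{2}$)
$Z{\left(-5 - 2 \right)} \left(83 + 89\right) = \left(-5 - 2\right) \left(1 + 2 \left(-5 - 2\right)\right) \left(83 + 89\right) = \left(-5 - 2\right) \left(1 + 2 \left(-5 - 2\right)\right) 172 = - 7 \left(1 + 2 \left(-7\right)\right) 172 = - 7 \left(1 - 14\right) 172 = \left(-7\right) \left(-13\right) 172 = 91 \cdot 172 = 15652$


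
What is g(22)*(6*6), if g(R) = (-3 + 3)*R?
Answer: 0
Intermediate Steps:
g(R) = 0 (g(R) = 0*R = 0)
g(22)*(6*6) = 0*(6*6) = 0*36 = 0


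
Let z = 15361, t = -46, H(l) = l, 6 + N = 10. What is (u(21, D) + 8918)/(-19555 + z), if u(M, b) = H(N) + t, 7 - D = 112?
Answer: -4438/2097 ≈ -2.1164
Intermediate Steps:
N = 4 (N = -6 + 10 = 4)
D = -105 (D = 7 - 1*112 = 7 - 112 = -105)
u(M, b) = -42 (u(M, b) = 4 - 46 = -42)
(u(21, D) + 8918)/(-19555 + z) = (-42 + 8918)/(-19555 + 15361) = 8876/(-4194) = 8876*(-1/4194) = -4438/2097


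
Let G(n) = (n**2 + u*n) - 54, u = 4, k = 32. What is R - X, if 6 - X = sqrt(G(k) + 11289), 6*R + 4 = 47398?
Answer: 7893 + sqrt(12387) ≈ 8004.3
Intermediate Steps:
G(n) = -54 + n**2 + 4*n (G(n) = (n**2 + 4*n) - 54 = -54 + n**2 + 4*n)
R = 7899 (R = -2/3 + (1/6)*47398 = -2/3 + 23699/3 = 7899)
X = 6 - sqrt(12387) (X = 6 - sqrt((-54 + 32**2 + 4*32) + 11289) = 6 - sqrt((-54 + 1024 + 128) + 11289) = 6 - sqrt(1098 + 11289) = 6 - sqrt(12387) ≈ -105.30)
R - X = 7899 - (6 - sqrt(12387)) = 7899 + (-6 + sqrt(12387)) = 7893 + sqrt(12387)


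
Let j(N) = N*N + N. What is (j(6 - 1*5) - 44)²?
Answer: 1764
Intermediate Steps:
j(N) = N + N² (j(N) = N² + N = N + N²)
(j(6 - 1*5) - 44)² = ((6 - 1*5)*(1 + (6 - 1*5)) - 44)² = ((6 - 5)*(1 + (6 - 5)) - 44)² = (1*(1 + 1) - 44)² = (1*2 - 44)² = (2 - 44)² = (-42)² = 1764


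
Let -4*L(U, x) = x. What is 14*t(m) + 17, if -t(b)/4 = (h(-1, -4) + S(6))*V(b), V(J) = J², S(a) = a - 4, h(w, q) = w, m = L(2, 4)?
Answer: -39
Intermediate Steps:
L(U, x) = -x/4
m = -1 (m = -¼*4 = -1)
S(a) = -4 + a
t(b) = -4*b² (t(b) = -4*(-1 + (-4 + 6))*b² = -4*(-1 + 2)*b² = -4*b²)
14*t(m) + 17 = 14*(-4*(-1)²) + 17 = 14*(-4*1) + 17 = 14*(-4) + 17 = -56 + 17 = -39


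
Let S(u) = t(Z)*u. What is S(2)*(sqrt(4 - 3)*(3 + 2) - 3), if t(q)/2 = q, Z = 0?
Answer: 0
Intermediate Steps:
t(q) = 2*q
S(u) = 0 (S(u) = (2*0)*u = 0*u = 0)
S(2)*(sqrt(4 - 3)*(3 + 2) - 3) = 0*(sqrt(4 - 3)*(3 + 2) - 3) = 0*(sqrt(1)*5 - 3) = 0*(1*5 - 3) = 0*(5 - 3) = 0*2 = 0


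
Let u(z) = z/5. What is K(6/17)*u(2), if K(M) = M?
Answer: 12/85 ≈ 0.14118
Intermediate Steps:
u(z) = z/5 (u(z) = z*(⅕) = z/5)
K(6/17)*u(2) = (6/17)*((⅕)*2) = (6*(1/17))*(⅖) = (6/17)*(⅖) = 12/85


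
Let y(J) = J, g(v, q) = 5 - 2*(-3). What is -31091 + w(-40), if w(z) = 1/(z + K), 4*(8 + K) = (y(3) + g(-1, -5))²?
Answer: -31090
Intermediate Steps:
g(v, q) = 11 (g(v, q) = 5 + 6 = 11)
K = 41 (K = -8 + (3 + 11)²/4 = -8 + (¼)*14² = -8 + (¼)*196 = -8 + 49 = 41)
w(z) = 1/(41 + z) (w(z) = 1/(z + 41) = 1/(41 + z))
-31091 + w(-40) = -31091 + 1/(41 - 40) = -31091 + 1/1 = -31091 + 1 = -31090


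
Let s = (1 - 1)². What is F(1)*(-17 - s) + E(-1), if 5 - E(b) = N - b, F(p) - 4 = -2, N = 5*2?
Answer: -40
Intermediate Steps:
N = 10
F(p) = 2 (F(p) = 4 - 2 = 2)
s = 0 (s = 0² = 0)
E(b) = -5 + b (E(b) = 5 - (10 - b) = 5 + (-10 + b) = -5 + b)
F(1)*(-17 - s) + E(-1) = 2*(-17 - 1*0) + (-5 - 1) = 2*(-17 + 0) - 6 = 2*(-17) - 6 = -34 - 6 = -40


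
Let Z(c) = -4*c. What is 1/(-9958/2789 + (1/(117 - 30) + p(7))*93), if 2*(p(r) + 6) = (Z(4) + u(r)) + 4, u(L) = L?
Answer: -161762/128277507 ≈ -0.0012610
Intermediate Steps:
p(r) = -12 + r/2 (p(r) = -6 + ((-4*4 + r) + 4)/2 = -6 + ((-16 + r) + 4)/2 = -6 + (-12 + r)/2 = -6 + (-6 + r/2) = -12 + r/2)
1/(-9958/2789 + (1/(117 - 30) + p(7))*93) = 1/(-9958/2789 + (1/(117 - 30) + (-12 + (½)*7))*93) = 1/(-9958*1/2789 + (1/87 + (-12 + 7/2))*93) = 1/(-9958/2789 + (1/87 - 17/2)*93) = 1/(-9958/2789 - 1477/174*93) = 1/(-9958/2789 - 45787/58) = 1/(-128277507/161762) = -161762/128277507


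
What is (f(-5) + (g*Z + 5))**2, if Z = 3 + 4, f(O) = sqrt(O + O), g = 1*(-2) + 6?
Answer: (33 + I*sqrt(10))**2 ≈ 1079.0 + 208.71*I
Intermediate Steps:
g = 4 (g = -2 + 6 = 4)
f(O) = sqrt(2)*sqrt(O) (f(O) = sqrt(2*O) = sqrt(2)*sqrt(O))
Z = 7
(f(-5) + (g*Z + 5))**2 = (sqrt(2)*sqrt(-5) + (4*7 + 5))**2 = (sqrt(2)*(I*sqrt(5)) + (28 + 5))**2 = (I*sqrt(10) + 33)**2 = (33 + I*sqrt(10))**2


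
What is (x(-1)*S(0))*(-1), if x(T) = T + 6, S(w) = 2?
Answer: -10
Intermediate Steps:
x(T) = 6 + T
(x(-1)*S(0))*(-1) = ((6 - 1)*2)*(-1) = (5*2)*(-1) = 10*(-1) = -10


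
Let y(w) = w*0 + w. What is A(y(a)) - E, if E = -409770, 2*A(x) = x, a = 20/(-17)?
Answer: 6966080/17 ≈ 4.0977e+5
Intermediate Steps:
a = -20/17 (a = 20*(-1/17) = -20/17 ≈ -1.1765)
y(w) = w (y(w) = 0 + w = w)
A(x) = x/2
A(y(a)) - E = (½)*(-20/17) - 1*(-409770) = -10/17 + 409770 = 6966080/17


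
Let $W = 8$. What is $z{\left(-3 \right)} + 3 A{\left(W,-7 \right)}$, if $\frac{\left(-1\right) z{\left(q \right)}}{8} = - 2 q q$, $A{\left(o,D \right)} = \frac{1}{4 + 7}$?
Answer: $\frac{1587}{11} \approx 144.27$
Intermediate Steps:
$A{\left(o,D \right)} = \frac{1}{11}$
$z{\left(q \right)} = 16 q^{2}$ ($z{\left(q \right)} = - 8 - 2 q q = - 8 \left(- 2 q^{2}\right) = 16 q^{2}$)
$z{\left(-3 \right)} + 3 A{\left(W,-7 \right)} = 16 \left(-3\right)^{2} + 3 \cdot \frac{1}{11} = 16 \cdot 9 + \frac{3}{11} = 144 + \frac{3}{11} = \frac{1587}{11}$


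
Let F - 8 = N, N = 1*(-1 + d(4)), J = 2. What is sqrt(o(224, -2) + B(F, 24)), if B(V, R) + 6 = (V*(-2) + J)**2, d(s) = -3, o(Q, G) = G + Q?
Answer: 6*sqrt(7) ≈ 15.875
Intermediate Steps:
N = -4 (N = 1*(-1 - 3) = 1*(-4) = -4)
F = 4 (F = 8 - 4 = 4)
B(V, R) = -6 + (2 - 2*V)**2 (B(V, R) = -6 + (V*(-2) + 2)**2 = -6 + (-2*V + 2)**2 = -6 + (2 - 2*V)**2)
sqrt(o(224, -2) + B(F, 24)) = sqrt((-2 + 224) + (-6 + 4*(-1 + 4)**2)) = sqrt(222 + (-6 + 4*3**2)) = sqrt(222 + (-6 + 4*9)) = sqrt(222 + (-6 + 36)) = sqrt(222 + 30) = sqrt(252) = 6*sqrt(7)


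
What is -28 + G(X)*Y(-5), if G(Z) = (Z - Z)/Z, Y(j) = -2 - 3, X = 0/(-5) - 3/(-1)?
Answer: -28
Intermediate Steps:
X = 3 (X = 0*(-⅕) - 3*(-1) = 0 + 3 = 3)
Y(j) = -5
G(Z) = 0 (G(Z) = 0/Z = 0)
-28 + G(X)*Y(-5) = -28 + 0*(-5) = -28 + 0 = -28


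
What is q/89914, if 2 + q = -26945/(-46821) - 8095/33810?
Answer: -58534257/3163010696692 ≈ -1.8506e-5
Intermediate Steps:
q = -58534257/35178178 (q = -2 + (-26945/(-46821) - 8095/33810) = -2 + (-26945*(-1/46821) - 8095*1/33810) = -2 + (26945/46821 - 1619/6762) = -2 + 11822099/35178178 = -58534257/35178178 ≈ -1.6639)
q/89914 = -58534257/35178178/89914 = -58534257/35178178*1/89914 = -58534257/3163010696692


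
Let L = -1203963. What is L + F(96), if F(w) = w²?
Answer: -1194747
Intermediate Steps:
L + F(96) = -1203963 + 96² = -1203963 + 9216 = -1194747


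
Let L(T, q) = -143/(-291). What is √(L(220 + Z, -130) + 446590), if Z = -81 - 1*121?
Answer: √37817729403/291 ≈ 668.27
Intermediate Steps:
Z = -202 (Z = -81 - 121 = -202)
L(T, q) = 143/291 (L(T, q) = -143*(-1/291) = 143/291)
√(L(220 + Z, -130) + 446590) = √(143/291 + 446590) = √(129957833/291) = √37817729403/291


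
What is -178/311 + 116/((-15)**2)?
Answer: -3974/69975 ≈ -0.056792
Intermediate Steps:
-178/311 + 116/((-15)**2) = -178*1/311 + 116/225 = -178/311 + 116*(1/225) = -178/311 + 116/225 = -3974/69975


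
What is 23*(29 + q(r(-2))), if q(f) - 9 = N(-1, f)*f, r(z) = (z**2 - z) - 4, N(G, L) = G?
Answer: 828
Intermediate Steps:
r(z) = -4 + z**2 - z
q(f) = 9 - f
23*(29 + q(r(-2))) = 23*(29 + (9 - (-4 + (-2)**2 - 1*(-2)))) = 23*(29 + (9 - (-4 + 4 + 2))) = 23*(29 + (9 - 1*2)) = 23*(29 + (9 - 2)) = 23*(29 + 7) = 23*36 = 828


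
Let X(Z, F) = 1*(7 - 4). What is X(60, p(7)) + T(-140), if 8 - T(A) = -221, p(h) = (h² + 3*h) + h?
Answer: 232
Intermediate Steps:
p(h) = h² + 4*h
X(Z, F) = 3 (X(Z, F) = 1*3 = 3)
T(A) = 229 (T(A) = 8 - 1*(-221) = 8 + 221 = 229)
X(60, p(7)) + T(-140) = 3 + 229 = 232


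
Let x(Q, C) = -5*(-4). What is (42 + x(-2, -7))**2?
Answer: 3844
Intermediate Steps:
x(Q, C) = 20
(42 + x(-2, -7))**2 = (42 + 20)**2 = 62**2 = 3844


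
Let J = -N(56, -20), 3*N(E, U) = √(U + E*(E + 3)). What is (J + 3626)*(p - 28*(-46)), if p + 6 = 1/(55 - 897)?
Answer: 1957030159/421 - 1079443*√821/1263 ≈ 4.6240e+6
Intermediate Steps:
p = -5053/842 (p = -6 + 1/(55 - 897) = -6 + 1/(-842) = -6 - 1/842 = -5053/842 ≈ -6.0012)
N(E, U) = √(U + E*(3 + E))/3 (N(E, U) = √(U + E*(E + 3))/3 = √(U + E*(3 + E))/3)
J = -2*√821/3 (J = -√(-20 + 56² + 3*56)/3 = -√(-20 + 3136 + 168)/3 = -√3284/3 = -2*√821/3 ≈ -19.102)
(J + 3626)*(p - 28*(-46)) = (-2*√821/3 + 3626)*(-5053/842 - 28*(-46)) = (3626 - 2*√821/3)*(-5053/842 + 1288) = (3626 - 2*√821/3)*(1079443/842) = 1957030159/421 - 1079443*√821/1263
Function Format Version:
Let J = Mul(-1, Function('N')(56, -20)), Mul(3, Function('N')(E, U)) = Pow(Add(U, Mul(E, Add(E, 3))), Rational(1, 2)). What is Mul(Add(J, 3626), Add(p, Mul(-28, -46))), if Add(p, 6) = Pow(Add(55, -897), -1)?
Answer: Add(Rational(1957030159, 421), Mul(Rational(-1079443, 1263), Pow(821, Rational(1, 2)))) ≈ 4.6240e+6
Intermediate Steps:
p = Rational(-5053, 842) (p = Add(-6, Pow(Add(55, -897), -1)) = Add(-6, Pow(-842, -1)) = Add(-6, Rational(-1, 842)) = Rational(-5053, 842) ≈ -6.0012)
Function('N')(E, U) = Mul(Rational(1, 3), Pow(Add(U, Mul(E, Add(3, E))), Rational(1, 2))) (Function('N')(E, U) = Mul(Rational(1, 3), Pow(Add(U, Mul(E, Add(E, 3))), Rational(1, 2))) = Mul(Rational(1, 3), Pow(Add(U, Mul(E, Add(3, E))), Rational(1, 2))))
J = Mul(Rational(-2, 3), Pow(821, Rational(1, 2))) (J = Mul(-1, Mul(Rational(1, 3), Pow(Add(-20, Pow(56, 2), Mul(3, 56)), Rational(1, 2)))) = Mul(-1, Mul(Rational(1, 3), Pow(Add(-20, 3136, 168), Rational(1, 2)))) = Mul(-1, Mul(Rational(1, 3), Pow(3284, Rational(1, 2)))) = Mul(-1, Mul(Rational(1, 3), Mul(2, Pow(821, Rational(1, 2))))) = Mul(-1, Mul(Rational(2, 3), Pow(821, Rational(1, 2)))) = Mul(Rational(-2, 3), Pow(821, Rational(1, 2))) ≈ -19.102)
Mul(Add(J, 3626), Add(p, Mul(-28, -46))) = Mul(Add(Mul(Rational(-2, 3), Pow(821, Rational(1, 2))), 3626), Add(Rational(-5053, 842), Mul(-28, -46))) = Mul(Add(3626, Mul(Rational(-2, 3), Pow(821, Rational(1, 2)))), Add(Rational(-5053, 842), 1288)) = Mul(Add(3626, Mul(Rational(-2, 3), Pow(821, Rational(1, 2)))), Rational(1079443, 842)) = Add(Rational(1957030159, 421), Mul(Rational(-1079443, 1263), Pow(821, Rational(1, 2))))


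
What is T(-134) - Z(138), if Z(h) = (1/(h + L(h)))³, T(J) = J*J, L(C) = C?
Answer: 377517286655/21024576 ≈ 17956.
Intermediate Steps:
T(J) = J²
Z(h) = 1/(8*h³) (Z(h) = (1/(h + h))³ = (1/(2*h))³ = 1/(8*h³))
T(-134) - Z(138) = (-134)² - 1/(8*138³) = 17956 - 1/(8*2628072) = 17956 - 1*1/21024576 = 17956 - 1/21024576 = 377517286655/21024576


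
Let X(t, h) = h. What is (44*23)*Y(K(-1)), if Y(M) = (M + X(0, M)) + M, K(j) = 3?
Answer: 9108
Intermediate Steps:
Y(M) = 3*M (Y(M) = (M + M) + M = 2*M + M = 3*M)
(44*23)*Y(K(-1)) = (44*23)*(3*3) = 1012*9 = 9108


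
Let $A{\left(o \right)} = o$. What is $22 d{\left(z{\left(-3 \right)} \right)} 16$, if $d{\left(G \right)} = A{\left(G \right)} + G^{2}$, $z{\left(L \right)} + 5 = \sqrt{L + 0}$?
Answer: $5984 - 3168 i \sqrt{3} \approx 5984.0 - 5487.1 i$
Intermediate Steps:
$z{\left(L \right)} = -5 + \sqrt{L}$ ($z{\left(L \right)} = -5 + \sqrt{L + 0} = -5 + \sqrt{L}$)
$d{\left(G \right)} = G + G^{2}$
$22 d{\left(z{\left(-3 \right)} \right)} 16 = 22 \left(-5 + \sqrt{-3}\right) \left(1 - \left(5 - \sqrt{-3}\right)\right) 16 = 22 \left(-5 + i \sqrt{3}\right) \left(1 - \left(5 - i \sqrt{3}\right)\right) 16 = 22 \left(-5 + i \sqrt{3}\right) \left(-4 + i \sqrt{3}\right) 16 = 352 \left(-5 + i \sqrt{3}\right) \left(-4 + i \sqrt{3}\right)$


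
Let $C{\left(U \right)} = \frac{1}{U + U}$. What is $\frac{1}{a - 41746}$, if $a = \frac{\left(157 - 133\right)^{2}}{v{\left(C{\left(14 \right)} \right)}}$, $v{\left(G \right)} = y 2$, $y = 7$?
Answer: $- \frac{7}{291934} \approx -2.3978 \cdot 10^{-5}$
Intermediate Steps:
$C{\left(U \right)} = \frac{1}{2 U}$
$v{\left(G \right)} = 14$ ($v{\left(G \right)} = 7 \cdot 2 = 14$)
$a = \frac{288}{7}$ ($a = \frac{\left(157 - 133\right)^{2}}{14} = 24^{2} \cdot \frac{1}{14} = 576 \cdot \frac{1}{14} = \frac{288}{7} \approx 41.143$)
$\frac{1}{a - 41746} = \frac{1}{\frac{288}{7} - 41746} = \frac{1}{- \frac{291934}{7}} = - \frac{7}{291934}$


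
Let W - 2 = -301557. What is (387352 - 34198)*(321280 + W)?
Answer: 6965962650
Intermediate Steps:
W = -301555 (W = 2 - 301557 = -301555)
(387352 - 34198)*(321280 + W) = (387352 - 34198)*(321280 - 301555) = 353154*19725 = 6965962650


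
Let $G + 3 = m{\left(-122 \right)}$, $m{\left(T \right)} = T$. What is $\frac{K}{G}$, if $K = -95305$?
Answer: $\frac{19061}{25} \approx 762.44$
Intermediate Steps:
$G = -125$ ($G = -3 - 122 = -125$)
$\frac{K}{G} = - \frac{95305}{-125} = \left(-95305\right) \left(- \frac{1}{125}\right) = \frac{19061}{25}$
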